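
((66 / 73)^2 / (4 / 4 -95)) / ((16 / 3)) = -0.00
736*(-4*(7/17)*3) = -61824/17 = -3636.71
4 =4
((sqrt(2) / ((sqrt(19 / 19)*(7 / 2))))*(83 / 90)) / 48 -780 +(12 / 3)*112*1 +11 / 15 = -4969 / 15 +83*sqrt(2) / 15120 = -331.26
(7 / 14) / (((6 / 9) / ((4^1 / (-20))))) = -3 / 20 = -0.15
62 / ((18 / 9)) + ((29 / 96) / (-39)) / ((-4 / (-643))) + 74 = 1553833 / 14976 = 103.75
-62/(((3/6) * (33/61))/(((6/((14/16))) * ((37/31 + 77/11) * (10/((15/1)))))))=-1983232/231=-8585.42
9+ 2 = 11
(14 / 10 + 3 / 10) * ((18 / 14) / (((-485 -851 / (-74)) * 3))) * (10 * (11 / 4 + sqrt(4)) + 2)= -5049 / 66290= -0.08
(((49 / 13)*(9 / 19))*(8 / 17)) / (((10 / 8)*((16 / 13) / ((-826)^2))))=601767432 / 1615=372611.41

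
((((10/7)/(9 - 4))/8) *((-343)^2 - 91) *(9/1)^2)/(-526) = -646.54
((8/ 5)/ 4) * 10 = 4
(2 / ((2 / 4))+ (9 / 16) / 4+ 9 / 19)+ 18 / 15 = 35351 / 6080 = 5.81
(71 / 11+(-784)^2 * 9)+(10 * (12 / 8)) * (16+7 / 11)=5532160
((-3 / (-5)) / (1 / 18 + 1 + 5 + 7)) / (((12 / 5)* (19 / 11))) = 99 / 8930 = 0.01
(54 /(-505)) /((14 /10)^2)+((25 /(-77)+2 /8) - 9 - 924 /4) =-52289581 /217756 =-240.13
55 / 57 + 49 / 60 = 677 / 380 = 1.78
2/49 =0.04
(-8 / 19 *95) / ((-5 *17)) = 8 / 17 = 0.47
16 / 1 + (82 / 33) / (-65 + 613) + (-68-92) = -1302007 / 9042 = -144.00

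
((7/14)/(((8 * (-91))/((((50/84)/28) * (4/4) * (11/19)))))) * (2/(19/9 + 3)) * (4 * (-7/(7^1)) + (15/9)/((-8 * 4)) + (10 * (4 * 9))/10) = -843425/7981395968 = -0.00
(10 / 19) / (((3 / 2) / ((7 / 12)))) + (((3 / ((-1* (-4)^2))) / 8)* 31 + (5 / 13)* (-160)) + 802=210545389 / 284544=739.94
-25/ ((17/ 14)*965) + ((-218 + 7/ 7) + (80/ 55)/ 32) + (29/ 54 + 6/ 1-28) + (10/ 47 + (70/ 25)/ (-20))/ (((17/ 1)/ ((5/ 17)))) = -1856453914109/ 7785911430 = -238.44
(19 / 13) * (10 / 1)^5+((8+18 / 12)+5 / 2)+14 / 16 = 146166.72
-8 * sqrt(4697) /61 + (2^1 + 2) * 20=80 - 8 * sqrt(4697) /61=71.01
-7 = -7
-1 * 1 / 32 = -1 / 32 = -0.03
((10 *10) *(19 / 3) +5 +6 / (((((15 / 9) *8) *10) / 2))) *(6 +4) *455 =17428957 / 6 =2904826.17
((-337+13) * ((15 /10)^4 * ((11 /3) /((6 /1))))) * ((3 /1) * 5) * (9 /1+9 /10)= -2381643 /16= -148852.69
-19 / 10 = -1.90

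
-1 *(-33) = 33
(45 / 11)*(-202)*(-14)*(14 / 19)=8524.59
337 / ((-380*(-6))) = 337 / 2280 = 0.15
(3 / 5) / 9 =1 / 15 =0.07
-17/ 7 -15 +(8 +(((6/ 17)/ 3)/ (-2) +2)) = -7.49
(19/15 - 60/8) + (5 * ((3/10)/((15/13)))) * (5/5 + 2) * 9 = 433/15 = 28.87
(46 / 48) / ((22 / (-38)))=-437 / 264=-1.66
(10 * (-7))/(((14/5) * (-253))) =25/253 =0.10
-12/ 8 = -3/ 2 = -1.50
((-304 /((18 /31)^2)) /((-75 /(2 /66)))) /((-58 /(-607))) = 22166426 /5813775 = 3.81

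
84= 84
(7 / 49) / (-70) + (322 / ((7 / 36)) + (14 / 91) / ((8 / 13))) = 1623123 / 980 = 1656.25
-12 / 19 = -0.63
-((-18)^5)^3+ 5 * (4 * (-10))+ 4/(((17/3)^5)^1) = 9579264905789834412913796/1419857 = 6746640616477458232.00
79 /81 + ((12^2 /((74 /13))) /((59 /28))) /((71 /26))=67438495 /12554433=5.37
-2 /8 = -1 /4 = -0.25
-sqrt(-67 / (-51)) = -sqrt(3417) / 51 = -1.15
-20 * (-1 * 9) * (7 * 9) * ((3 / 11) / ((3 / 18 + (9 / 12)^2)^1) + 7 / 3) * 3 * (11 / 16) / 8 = 253287 / 32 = 7915.22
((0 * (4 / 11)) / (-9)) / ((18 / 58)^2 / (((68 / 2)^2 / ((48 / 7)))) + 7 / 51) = 0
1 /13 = 0.08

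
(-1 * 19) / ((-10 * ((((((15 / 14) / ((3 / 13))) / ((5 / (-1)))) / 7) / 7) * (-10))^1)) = 6517 / 650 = 10.03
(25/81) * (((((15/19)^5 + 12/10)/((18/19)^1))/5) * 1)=6217823/63336006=0.10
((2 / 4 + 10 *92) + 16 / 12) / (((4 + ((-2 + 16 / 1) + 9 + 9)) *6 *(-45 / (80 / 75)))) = -5531 / 54675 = -0.10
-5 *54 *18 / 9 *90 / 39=-1246.15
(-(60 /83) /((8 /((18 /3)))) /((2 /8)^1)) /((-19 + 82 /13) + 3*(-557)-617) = 2340 /2482447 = 0.00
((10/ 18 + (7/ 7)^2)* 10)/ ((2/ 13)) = 910/ 9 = 101.11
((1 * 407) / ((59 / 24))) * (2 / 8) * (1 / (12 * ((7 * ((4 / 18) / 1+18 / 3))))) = 3663 / 46256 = 0.08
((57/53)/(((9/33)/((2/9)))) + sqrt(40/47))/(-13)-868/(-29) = 5370346/179829-2 * sqrt(470)/611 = 29.79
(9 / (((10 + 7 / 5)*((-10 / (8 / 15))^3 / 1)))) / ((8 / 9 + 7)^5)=-419904 / 107126117715625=-0.00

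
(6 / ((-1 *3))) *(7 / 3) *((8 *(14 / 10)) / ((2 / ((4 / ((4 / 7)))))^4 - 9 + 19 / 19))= 235298 / 35985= 6.54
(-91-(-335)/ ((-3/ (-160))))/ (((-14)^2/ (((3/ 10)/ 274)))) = 53327/ 537040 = 0.10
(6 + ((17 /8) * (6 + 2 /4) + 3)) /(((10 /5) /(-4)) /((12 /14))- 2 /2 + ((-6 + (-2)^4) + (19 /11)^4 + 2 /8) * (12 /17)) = 272542215 /142589188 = 1.91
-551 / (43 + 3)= -551 / 46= -11.98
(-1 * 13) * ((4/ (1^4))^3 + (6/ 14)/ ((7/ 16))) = -844.73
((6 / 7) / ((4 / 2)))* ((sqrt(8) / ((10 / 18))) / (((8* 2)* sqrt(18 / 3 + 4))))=27* sqrt(5) / 1400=0.04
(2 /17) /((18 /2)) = 2 /153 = 0.01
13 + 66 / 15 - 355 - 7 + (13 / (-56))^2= -5402483 / 15680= -344.55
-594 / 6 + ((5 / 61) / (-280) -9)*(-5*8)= 111452 / 427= 261.01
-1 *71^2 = -5041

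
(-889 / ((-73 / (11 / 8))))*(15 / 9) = 48895 / 1752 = 27.91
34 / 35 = 0.97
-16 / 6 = -8 / 3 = -2.67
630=630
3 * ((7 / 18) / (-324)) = -7 / 1944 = -0.00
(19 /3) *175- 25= 3250 /3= 1083.33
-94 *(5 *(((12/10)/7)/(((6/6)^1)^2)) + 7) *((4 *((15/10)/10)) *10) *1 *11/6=-56870/7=-8124.29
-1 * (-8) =8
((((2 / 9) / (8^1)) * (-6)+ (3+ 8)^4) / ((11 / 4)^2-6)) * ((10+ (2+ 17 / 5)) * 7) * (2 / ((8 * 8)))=9469691 / 300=31565.64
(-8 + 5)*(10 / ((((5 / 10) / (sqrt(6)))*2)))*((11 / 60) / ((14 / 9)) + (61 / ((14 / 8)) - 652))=74043*sqrt(6) / 4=45341.89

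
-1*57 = -57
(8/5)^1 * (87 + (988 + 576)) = 13208/5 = 2641.60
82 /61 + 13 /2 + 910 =111977 /122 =917.84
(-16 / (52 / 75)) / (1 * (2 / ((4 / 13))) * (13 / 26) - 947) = 48 / 1963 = 0.02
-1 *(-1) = 1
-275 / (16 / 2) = -275 / 8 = -34.38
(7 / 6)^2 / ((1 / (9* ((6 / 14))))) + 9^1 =57 / 4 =14.25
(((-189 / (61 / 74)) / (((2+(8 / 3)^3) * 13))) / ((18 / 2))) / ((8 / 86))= -902097 / 897676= -1.00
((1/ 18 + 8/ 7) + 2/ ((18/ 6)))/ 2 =235/ 252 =0.93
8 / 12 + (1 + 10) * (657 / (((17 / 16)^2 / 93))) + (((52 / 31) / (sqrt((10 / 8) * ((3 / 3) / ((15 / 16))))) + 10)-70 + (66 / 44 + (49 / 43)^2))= 26 * sqrt(3) / 31 + 1908656995171 / 3206166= 595309.68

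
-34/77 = -0.44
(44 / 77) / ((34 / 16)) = 32 / 119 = 0.27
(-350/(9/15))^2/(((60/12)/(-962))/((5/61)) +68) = 589225000/117639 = 5008.76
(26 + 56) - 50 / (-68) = 82.74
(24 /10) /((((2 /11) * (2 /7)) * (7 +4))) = 4.20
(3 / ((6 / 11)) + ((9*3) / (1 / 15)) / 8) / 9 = 449 / 72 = 6.24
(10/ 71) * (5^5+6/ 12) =31255/ 71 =440.21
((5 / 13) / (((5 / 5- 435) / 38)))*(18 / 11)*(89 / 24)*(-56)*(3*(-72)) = -10957680 / 4433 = -2471.84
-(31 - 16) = -15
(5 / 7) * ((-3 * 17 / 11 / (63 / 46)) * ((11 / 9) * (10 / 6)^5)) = -12218750 / 321489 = -38.01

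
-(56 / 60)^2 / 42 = -14 / 675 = -0.02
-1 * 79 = -79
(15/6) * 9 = 45/2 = 22.50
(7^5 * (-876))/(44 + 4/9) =-33126597/100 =-331265.97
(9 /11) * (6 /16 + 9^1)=675 /88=7.67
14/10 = 7/5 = 1.40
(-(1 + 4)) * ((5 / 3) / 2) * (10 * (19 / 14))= -2375 / 42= -56.55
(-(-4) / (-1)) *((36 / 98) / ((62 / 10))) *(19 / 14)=-3420 / 10633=-0.32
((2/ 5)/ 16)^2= 1/ 1600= 0.00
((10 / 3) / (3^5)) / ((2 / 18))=10 / 81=0.12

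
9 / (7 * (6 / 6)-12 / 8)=18 / 11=1.64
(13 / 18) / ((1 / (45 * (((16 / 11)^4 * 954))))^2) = 26669262381.84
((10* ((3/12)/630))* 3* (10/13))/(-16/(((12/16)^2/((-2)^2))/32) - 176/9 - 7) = -15/6007274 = -0.00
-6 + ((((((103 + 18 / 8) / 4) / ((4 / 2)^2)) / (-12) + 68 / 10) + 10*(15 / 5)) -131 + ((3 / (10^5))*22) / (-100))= -6044891021 / 60000000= -100.75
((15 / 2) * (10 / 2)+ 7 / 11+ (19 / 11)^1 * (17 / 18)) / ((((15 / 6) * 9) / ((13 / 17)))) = 102362 / 75735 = 1.35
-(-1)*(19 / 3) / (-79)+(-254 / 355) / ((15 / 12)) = -274517 / 420675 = -0.65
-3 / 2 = -1.50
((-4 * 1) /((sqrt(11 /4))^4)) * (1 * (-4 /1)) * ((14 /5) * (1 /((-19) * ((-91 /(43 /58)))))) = 11008 /4333615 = 0.00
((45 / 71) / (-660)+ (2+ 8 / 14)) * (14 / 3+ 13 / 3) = 505899 / 21868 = 23.13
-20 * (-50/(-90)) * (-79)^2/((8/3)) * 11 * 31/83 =-53204525/498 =-106836.40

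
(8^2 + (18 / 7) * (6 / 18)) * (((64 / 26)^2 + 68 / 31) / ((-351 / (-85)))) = 185386360 / 1430247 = 129.62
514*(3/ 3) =514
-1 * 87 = -87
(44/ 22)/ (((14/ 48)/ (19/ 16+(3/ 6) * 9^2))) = 2001/ 7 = 285.86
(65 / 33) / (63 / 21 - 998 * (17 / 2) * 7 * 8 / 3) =-65 / 5225429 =-0.00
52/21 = 2.48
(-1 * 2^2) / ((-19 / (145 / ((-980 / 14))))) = -58 / 133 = -0.44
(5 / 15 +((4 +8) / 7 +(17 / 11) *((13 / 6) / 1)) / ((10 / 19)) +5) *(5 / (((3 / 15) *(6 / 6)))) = 115135 / 308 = 373.81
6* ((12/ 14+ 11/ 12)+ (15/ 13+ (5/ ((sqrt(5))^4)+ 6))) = 49837/ 910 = 54.77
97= 97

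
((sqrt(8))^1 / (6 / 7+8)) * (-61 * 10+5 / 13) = -55475 * sqrt(2) / 403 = -194.67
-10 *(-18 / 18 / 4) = 5 / 2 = 2.50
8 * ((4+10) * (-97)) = -10864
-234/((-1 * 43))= 234/43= 5.44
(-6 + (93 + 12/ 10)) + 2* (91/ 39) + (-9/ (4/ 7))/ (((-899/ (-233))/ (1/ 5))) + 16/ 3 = 1750957/ 17980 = 97.38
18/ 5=3.60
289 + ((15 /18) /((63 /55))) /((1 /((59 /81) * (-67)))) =7761527 /30618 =253.50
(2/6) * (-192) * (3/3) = -64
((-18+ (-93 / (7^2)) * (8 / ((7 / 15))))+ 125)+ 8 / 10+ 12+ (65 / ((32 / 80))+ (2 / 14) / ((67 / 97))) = 57445693 / 229810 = 249.97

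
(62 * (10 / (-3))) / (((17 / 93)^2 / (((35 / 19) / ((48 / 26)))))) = -67774525 / 10982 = -6171.42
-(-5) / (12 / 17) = 85 / 12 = 7.08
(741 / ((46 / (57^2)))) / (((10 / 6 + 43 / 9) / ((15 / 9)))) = 36112635 / 2668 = 13535.47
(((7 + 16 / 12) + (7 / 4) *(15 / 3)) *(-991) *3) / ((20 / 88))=-446941 / 2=-223470.50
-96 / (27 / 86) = -2752 / 9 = -305.78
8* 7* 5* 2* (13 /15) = 485.33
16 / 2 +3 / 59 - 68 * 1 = -3537 / 59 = -59.95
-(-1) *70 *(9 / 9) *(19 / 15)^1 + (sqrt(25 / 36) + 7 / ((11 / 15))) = 2179 / 22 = 99.05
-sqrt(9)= -3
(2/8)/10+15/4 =151/40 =3.78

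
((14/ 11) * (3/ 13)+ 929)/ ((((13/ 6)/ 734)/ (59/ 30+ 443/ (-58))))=-1785405.41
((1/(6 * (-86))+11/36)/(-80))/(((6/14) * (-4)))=329/148608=0.00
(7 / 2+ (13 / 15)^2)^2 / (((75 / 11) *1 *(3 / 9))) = 40255259 / 5062500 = 7.95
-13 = -13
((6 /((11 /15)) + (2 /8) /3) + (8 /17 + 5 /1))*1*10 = 154115 /1122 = 137.36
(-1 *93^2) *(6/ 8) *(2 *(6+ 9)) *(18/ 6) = -1167615/ 2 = -583807.50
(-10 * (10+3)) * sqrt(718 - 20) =-130 * sqrt(698) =-3434.56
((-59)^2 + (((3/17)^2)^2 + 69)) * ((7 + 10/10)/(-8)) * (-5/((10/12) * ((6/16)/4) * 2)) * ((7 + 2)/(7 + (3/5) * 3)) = 106739867160/918731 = 116181.85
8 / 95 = 0.08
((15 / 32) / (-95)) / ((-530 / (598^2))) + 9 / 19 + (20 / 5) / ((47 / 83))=41144981 / 3786320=10.87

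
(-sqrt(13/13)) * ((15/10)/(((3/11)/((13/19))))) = -143/38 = -3.76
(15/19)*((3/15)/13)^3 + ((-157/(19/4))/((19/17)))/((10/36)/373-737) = 3937232668341/98112796248025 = 0.04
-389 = -389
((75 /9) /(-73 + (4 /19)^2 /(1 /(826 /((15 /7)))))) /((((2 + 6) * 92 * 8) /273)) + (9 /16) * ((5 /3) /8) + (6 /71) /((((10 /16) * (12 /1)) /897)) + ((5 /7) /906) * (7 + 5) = 10.23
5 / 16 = 0.31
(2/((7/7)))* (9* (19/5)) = 342/5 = 68.40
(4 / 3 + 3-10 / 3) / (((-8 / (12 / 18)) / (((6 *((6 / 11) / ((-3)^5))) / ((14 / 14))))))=1 / 891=0.00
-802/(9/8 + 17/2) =-6416/77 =-83.32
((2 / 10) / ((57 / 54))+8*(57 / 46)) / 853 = 22074 / 1863805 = 0.01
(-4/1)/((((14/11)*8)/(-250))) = 1375/14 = 98.21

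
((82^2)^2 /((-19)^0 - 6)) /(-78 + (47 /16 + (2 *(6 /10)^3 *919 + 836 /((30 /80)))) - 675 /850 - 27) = -922328390400 /257395441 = -3583.31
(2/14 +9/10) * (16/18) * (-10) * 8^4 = -2392064/63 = -37969.27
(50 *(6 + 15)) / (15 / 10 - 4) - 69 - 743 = -1232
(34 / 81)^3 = 39304 / 531441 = 0.07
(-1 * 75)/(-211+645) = -75/434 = -0.17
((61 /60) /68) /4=61 /16320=0.00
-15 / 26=-0.58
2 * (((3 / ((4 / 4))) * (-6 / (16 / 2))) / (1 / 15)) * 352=-23760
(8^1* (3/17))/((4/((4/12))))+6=104/17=6.12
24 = 24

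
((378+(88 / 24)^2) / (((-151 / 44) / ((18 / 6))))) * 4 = -620048 / 453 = -1368.76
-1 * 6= -6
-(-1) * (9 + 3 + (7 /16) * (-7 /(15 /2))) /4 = 2.90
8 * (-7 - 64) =-568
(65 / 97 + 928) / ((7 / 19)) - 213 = 2307.68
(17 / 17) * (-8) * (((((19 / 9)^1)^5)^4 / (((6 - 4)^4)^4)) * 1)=-37589973457545958193355601 / 99595595440594360737792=-377.43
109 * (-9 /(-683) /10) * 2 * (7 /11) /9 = 0.02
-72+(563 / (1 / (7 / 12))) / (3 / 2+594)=-510571 / 7146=-71.45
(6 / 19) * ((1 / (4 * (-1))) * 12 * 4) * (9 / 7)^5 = -4251528 / 319333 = -13.31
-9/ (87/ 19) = -57/ 29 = -1.97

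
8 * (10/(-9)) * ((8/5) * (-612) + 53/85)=8698.46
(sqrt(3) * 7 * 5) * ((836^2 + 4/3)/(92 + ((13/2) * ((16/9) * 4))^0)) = 73384220 * sqrt(3)/279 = 455574.18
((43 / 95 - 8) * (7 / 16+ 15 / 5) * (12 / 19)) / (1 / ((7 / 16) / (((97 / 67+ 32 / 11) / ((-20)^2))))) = -3051677475 / 4636684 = -658.16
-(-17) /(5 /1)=17 /5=3.40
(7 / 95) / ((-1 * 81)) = -7 / 7695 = -0.00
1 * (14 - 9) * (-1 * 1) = -5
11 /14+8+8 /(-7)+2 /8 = 221 /28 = 7.89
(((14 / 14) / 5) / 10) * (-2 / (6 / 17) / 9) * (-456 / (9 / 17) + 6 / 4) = 87703 / 8100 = 10.83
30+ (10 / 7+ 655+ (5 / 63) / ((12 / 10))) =259495 / 378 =686.49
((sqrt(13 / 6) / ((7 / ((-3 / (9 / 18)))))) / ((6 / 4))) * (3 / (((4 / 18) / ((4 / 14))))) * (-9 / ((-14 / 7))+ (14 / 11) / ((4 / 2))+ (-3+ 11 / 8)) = -11.39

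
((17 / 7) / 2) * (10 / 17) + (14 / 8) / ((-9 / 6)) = -19 / 42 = -0.45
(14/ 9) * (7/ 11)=98/ 99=0.99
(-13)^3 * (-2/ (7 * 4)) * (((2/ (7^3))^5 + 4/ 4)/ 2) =10430392637415075/ 132931722278404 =78.46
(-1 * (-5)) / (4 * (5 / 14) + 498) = 35 / 3496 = 0.01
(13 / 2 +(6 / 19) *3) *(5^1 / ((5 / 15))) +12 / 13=55641 / 494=112.63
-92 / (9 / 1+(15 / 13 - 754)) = 598 / 4835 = 0.12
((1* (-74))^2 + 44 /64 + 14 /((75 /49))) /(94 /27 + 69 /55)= 651717099 /562640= 1158.32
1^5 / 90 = 1 / 90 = 0.01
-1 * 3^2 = -9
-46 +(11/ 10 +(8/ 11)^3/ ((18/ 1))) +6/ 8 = -10572337/ 239580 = -44.13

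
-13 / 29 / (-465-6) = 0.00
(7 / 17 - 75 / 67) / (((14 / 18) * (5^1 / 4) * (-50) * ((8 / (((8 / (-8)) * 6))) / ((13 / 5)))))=-141453 / 4983125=-0.03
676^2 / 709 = 456976 / 709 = 644.54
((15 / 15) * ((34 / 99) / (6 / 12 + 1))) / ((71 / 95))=6460 / 21087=0.31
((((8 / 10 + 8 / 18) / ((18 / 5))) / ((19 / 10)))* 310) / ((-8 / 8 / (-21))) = 607600 / 513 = 1184.41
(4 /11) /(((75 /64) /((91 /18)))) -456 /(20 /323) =-54669022 /7425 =-7362.83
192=192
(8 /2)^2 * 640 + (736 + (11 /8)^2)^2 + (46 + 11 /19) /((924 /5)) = 3324147692295 /5992448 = 554722.83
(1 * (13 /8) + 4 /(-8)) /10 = 9 /80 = 0.11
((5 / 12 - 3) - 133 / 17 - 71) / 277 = -0.29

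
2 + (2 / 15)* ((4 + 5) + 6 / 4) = 17 / 5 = 3.40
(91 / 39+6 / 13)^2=11881 / 1521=7.81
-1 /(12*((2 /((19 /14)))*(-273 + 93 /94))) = 893 /4295592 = 0.00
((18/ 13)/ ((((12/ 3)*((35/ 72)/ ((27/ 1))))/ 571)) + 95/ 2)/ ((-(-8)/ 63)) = 90300969/ 1040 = 86827.85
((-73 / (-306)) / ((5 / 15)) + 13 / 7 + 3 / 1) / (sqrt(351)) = 3979 * sqrt(39) / 83538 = 0.30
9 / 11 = 0.82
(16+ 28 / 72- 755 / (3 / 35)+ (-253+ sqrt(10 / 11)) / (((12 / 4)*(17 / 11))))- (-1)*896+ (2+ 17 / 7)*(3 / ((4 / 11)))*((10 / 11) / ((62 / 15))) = -34025573 / 4284+ sqrt(110) / 51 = -7942.27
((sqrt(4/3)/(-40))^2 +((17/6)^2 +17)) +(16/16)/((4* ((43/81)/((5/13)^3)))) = 8521233013/340095600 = 25.06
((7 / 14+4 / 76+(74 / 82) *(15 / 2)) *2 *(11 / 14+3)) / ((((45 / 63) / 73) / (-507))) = -11186907849 / 3895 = -2872120.12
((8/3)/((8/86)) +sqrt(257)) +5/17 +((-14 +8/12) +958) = 989.66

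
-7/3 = -2.33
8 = 8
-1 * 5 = -5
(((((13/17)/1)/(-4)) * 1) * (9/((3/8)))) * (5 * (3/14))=-585/119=-4.92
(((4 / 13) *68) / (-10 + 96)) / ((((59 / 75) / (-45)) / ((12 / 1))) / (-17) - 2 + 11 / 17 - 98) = -93636000 / 38238082519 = -0.00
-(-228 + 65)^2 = -26569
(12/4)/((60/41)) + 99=2021/20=101.05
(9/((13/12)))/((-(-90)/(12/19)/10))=144/247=0.58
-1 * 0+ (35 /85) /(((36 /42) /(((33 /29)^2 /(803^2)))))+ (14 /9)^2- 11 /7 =73293625255 /86398000542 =0.85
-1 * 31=-31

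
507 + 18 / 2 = 516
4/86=2/43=0.05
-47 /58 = -0.81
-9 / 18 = -1 / 2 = -0.50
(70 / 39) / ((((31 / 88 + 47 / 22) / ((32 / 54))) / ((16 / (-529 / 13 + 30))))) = -0.64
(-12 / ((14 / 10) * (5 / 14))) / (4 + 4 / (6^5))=-46656 / 7777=-6.00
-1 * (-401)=401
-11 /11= -1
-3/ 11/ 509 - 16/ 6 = -44801/ 16797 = -2.67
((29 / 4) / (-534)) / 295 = -29 / 630120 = -0.00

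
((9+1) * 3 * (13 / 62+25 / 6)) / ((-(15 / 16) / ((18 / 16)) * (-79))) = 4884 / 2449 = 1.99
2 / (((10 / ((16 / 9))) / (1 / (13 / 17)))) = 272 / 585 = 0.46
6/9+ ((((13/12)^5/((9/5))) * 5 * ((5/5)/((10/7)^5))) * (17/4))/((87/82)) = 5388626483347/1558683648000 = 3.46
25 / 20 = 5 / 4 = 1.25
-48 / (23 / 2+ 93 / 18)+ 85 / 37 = -539 / 925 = -0.58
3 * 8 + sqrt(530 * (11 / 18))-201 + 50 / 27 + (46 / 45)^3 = -15863039 / 91125 + sqrt(2915) / 3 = -156.08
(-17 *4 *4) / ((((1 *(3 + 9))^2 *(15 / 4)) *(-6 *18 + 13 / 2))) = 136 / 27405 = 0.00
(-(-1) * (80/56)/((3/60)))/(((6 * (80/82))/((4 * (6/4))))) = 205/7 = 29.29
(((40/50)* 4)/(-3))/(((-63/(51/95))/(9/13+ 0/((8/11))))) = 272/43225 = 0.01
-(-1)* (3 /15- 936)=-4679 /5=-935.80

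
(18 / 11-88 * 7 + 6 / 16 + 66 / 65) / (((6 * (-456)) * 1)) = 3506207 / 15649920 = 0.22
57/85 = 0.67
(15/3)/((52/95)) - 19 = -513/52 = -9.87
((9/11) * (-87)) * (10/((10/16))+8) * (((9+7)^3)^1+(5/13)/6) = -1000652076/143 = -6997566.97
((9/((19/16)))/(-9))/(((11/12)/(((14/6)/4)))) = -112/209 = -0.54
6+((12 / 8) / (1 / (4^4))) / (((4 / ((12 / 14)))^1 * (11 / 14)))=1218 / 11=110.73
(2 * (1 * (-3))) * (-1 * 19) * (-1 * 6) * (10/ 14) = -3420/ 7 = -488.57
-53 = -53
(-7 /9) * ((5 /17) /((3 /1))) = -35 /459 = -0.08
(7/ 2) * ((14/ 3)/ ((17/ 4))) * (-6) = -392/ 17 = -23.06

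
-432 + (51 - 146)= -527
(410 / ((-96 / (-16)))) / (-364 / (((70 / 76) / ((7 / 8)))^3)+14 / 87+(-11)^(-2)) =-1438690000 / 6567065063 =-0.22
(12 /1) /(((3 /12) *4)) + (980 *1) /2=502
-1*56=-56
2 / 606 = 1 / 303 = 0.00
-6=-6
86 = 86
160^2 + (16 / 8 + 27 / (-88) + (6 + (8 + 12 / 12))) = 2254269 / 88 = 25616.69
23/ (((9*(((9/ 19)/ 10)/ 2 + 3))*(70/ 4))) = 3496/ 72387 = 0.05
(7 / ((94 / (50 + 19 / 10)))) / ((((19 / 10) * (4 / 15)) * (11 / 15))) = 817425 / 78584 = 10.40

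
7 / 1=7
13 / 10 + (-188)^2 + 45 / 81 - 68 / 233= 741196471 / 20970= 35345.56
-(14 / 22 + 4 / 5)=-79 / 55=-1.44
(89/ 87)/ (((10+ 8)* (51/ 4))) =178/ 39933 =0.00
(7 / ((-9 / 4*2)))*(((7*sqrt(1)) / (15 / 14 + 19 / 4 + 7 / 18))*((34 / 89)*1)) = -93296 / 139285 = -0.67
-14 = -14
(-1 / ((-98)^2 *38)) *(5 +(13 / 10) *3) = -89 / 3649520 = -0.00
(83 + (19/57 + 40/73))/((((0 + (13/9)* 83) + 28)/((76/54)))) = 63460/79497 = 0.80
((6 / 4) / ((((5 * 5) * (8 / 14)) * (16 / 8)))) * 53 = 1113 / 400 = 2.78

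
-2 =-2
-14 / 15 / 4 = -7 / 30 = -0.23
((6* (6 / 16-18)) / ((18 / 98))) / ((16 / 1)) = -2303 / 64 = -35.98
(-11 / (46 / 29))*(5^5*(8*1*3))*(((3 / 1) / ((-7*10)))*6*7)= 21532500 / 23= 936195.65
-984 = -984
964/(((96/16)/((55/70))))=2651/21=126.24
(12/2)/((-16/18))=-27/4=-6.75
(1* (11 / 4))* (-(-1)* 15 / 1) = 165 / 4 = 41.25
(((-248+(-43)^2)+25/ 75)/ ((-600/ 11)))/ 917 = -13211/ 412650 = -0.03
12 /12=1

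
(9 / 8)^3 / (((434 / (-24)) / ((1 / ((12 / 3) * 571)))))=-2187 / 63440384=-0.00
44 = 44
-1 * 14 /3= -14 /3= -4.67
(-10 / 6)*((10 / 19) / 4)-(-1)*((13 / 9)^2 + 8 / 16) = 3643 / 1539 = 2.37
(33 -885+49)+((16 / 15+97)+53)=-9779 / 15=-651.93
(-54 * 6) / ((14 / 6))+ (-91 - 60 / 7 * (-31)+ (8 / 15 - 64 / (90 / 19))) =7207 / 315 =22.88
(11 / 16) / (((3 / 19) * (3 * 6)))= 209 / 864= 0.24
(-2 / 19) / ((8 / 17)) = -17 / 76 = -0.22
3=3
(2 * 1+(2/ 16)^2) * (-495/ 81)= -2365/ 192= -12.32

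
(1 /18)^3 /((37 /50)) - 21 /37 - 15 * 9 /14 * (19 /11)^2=-2680904027 /91384524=-29.34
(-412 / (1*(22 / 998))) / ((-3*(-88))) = -51397 / 726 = -70.79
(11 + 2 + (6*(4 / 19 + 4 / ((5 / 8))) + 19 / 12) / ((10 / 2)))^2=14670296641 / 32490000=451.53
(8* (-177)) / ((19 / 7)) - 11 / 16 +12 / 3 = -157585 / 304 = -518.37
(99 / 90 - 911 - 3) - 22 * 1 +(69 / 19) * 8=-172111 / 190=-905.85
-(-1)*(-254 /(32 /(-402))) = 25527 /8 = 3190.88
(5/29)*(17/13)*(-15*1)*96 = -122400/377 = -324.67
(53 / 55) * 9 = 477 / 55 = 8.67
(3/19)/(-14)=-3/266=-0.01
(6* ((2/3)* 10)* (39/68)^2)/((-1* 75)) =-507/2890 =-0.18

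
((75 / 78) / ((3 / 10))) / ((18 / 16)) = 1000 / 351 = 2.85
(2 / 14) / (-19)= -1 / 133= -0.01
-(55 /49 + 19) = -986 /49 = -20.12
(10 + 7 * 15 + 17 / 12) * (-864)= -100584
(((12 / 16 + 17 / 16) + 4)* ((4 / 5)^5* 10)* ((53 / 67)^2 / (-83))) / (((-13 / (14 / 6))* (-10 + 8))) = -39011392 / 3027269375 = -0.01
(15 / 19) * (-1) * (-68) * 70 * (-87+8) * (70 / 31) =-394842000 / 589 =-670359.93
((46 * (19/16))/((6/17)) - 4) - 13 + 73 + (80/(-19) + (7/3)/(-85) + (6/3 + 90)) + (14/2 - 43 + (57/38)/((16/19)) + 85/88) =150806383/568480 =265.28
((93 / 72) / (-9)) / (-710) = 31 / 153360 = 0.00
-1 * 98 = -98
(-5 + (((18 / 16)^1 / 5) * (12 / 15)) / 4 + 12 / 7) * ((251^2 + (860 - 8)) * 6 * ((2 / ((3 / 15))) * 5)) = -62078798.79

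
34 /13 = 2.62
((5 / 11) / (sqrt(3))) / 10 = sqrt(3) / 66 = 0.03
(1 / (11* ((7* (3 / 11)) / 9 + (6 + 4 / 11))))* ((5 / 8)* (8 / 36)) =5 / 2604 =0.00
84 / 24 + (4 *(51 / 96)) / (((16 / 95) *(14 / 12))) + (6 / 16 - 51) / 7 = 3173 / 448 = 7.08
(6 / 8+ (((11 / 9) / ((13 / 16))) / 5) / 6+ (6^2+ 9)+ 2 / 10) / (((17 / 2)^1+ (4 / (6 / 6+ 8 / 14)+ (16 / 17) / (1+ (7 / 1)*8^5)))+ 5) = 4617070530193 / 1610495322930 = 2.87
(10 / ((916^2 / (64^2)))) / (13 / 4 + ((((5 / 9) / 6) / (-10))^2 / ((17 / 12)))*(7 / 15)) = 39657600 / 2640247027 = 0.02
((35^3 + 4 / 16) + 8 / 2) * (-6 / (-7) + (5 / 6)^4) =2084103067 / 36288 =57432.29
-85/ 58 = -1.47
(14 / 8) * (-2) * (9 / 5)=-63 / 10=-6.30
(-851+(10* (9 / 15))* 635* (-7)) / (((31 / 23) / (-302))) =191160866 / 31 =6166479.55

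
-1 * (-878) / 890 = 439 / 445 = 0.99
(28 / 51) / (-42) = -2 / 153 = -0.01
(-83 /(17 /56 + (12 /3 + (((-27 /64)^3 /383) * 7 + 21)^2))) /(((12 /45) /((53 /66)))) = -38800686250861789184 /69119100433358812001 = -0.56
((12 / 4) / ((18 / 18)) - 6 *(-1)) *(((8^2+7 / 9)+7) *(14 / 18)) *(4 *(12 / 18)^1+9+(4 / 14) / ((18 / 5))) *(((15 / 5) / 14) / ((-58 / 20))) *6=-4780400 / 1827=-2616.53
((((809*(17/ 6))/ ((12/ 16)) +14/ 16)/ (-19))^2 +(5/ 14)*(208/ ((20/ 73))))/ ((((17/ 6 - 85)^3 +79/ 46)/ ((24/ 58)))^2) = 234945474618850416/ 16141196938904043145760887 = 0.00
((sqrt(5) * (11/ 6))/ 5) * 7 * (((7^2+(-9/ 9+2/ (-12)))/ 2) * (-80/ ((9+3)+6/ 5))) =-10045 * sqrt(5)/ 27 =-831.90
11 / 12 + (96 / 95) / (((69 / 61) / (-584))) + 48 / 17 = -230886317 / 445740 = -517.98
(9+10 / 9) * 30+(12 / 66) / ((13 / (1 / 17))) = 2212216 / 7293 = 303.33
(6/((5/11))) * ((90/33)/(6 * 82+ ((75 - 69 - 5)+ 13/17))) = 102/1399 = 0.07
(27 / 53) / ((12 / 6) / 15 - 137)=-405 / 108809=-0.00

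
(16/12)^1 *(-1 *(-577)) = 2308/3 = 769.33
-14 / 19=-0.74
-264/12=-22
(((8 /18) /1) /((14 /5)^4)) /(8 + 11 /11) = 625 /777924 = 0.00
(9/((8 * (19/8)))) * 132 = 1188/19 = 62.53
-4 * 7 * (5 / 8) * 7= -245 / 2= -122.50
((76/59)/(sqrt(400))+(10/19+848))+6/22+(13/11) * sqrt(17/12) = 13 * sqrt(51)/66+52336676/61655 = 850.27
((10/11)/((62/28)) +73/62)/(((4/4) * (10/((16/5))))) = 4332/8525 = 0.51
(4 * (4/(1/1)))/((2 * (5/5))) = 8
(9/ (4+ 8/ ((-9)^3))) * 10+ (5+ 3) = 44437/ 1454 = 30.56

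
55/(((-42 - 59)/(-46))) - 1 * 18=712/101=7.05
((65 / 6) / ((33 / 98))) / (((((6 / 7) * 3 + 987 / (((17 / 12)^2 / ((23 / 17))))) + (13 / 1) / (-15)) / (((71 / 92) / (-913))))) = -38885043925 / 953851188635796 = -0.00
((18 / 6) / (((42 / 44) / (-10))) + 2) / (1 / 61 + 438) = -12566 / 187033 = -0.07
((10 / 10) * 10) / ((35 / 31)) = 62 / 7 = 8.86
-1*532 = -532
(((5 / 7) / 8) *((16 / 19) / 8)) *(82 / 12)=205 / 3192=0.06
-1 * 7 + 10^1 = 3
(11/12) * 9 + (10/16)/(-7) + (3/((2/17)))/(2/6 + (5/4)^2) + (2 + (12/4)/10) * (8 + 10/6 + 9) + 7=781267/10920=71.54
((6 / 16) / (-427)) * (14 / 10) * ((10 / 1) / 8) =-3 / 1952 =-0.00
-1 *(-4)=4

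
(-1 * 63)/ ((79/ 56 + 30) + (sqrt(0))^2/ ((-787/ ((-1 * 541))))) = -3528/ 1759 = -2.01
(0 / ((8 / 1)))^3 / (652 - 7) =0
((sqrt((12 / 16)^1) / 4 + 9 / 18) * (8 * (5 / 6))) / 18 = 5 * sqrt(3) / 108 + 5 / 27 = 0.27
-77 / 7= -11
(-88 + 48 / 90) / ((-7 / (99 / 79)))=43296 / 2765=15.66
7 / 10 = 0.70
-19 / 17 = -1.12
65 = 65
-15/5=-3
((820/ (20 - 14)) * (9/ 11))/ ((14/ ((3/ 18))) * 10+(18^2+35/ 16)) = 19680/ 205249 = 0.10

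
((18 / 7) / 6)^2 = 9 / 49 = 0.18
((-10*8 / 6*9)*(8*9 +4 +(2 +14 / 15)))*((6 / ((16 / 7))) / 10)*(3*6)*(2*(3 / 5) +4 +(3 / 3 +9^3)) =-822600576 / 25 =-32904023.04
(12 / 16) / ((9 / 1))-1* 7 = -83 / 12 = -6.92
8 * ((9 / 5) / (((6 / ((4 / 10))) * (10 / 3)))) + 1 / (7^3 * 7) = 86561 / 300125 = 0.29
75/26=2.88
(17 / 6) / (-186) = -17 / 1116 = -0.02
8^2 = 64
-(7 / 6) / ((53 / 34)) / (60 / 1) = -119 / 9540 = -0.01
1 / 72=0.01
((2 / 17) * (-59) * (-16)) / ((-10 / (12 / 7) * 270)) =-1888 / 26775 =-0.07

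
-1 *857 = -857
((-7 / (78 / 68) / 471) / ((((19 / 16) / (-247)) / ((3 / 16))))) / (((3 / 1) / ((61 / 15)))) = 14518 / 21195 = 0.68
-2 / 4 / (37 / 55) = -55 / 74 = -0.74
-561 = -561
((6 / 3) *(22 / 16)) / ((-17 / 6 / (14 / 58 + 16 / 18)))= -3245 / 2958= -1.10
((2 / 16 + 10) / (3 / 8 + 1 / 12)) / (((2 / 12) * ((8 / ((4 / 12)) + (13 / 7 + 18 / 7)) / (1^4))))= 10206 / 2189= 4.66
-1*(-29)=29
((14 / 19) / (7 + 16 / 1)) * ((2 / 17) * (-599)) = -16772 / 7429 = -2.26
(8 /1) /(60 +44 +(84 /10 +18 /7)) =35 /503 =0.07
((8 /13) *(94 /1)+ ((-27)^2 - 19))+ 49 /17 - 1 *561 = 46350 /221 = 209.73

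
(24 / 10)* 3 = 36 / 5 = 7.20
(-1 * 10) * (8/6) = -40/3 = -13.33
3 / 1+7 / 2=13 / 2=6.50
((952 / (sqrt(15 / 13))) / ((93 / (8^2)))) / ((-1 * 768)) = -238 * sqrt(195) / 4185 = -0.79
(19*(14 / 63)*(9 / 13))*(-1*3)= -8.77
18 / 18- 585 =-584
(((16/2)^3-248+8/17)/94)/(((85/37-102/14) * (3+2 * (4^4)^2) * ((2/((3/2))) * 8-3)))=-62382/111147311975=-0.00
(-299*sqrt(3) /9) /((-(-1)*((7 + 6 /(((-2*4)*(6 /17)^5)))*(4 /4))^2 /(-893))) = 245316501504*sqrt(3) /139628160997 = 3.04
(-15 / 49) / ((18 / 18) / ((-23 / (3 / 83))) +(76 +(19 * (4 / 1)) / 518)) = -0.00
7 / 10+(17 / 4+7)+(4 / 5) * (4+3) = 351 / 20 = 17.55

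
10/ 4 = 5/ 2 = 2.50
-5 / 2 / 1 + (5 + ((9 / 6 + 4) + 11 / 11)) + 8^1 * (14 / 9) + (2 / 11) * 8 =2267 / 99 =22.90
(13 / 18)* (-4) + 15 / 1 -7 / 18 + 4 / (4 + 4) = 110 / 9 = 12.22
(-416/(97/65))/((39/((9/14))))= -3120/679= -4.59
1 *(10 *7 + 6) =76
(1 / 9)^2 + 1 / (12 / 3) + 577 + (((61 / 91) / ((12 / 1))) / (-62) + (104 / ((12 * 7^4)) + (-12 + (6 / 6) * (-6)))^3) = -18980936325406353667 / 3614569104817944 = -5251.23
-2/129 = -0.02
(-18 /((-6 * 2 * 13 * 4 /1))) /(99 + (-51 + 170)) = 3 /22672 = 0.00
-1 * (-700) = 700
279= 279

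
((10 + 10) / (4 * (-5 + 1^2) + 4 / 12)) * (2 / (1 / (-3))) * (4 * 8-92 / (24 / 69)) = -83700 / 47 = -1780.85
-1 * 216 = -216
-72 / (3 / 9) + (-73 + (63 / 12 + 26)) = -1031 / 4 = -257.75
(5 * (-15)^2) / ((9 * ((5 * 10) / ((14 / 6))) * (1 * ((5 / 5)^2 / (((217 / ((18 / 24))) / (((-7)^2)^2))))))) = 310 / 441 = 0.70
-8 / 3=-2.67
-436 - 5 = -441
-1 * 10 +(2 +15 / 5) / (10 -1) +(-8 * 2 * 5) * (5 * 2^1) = -7285 / 9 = -809.44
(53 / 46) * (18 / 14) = 477 / 322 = 1.48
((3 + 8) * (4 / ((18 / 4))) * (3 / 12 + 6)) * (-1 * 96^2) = -563200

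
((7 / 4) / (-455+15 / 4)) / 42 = -1 / 10830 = -0.00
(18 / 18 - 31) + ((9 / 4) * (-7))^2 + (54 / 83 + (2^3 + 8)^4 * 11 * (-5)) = -3604261.29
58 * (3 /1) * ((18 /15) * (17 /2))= 8874 /5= 1774.80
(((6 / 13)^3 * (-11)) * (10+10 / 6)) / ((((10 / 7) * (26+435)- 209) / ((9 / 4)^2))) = -654885 / 4609306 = -0.14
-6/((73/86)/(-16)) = 8256/73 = 113.10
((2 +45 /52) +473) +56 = 27657 /52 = 531.87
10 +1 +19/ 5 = 74/ 5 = 14.80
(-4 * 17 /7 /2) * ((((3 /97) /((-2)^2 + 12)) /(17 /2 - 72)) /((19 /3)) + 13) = -413819695 /6553708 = -63.14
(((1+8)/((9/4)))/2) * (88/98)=88/49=1.80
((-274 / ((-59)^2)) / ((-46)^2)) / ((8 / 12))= -411 / 7365796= -0.00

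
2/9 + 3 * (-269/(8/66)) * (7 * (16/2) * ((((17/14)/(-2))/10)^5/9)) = 283674611767/1106380800000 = 0.26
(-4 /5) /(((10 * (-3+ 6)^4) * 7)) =-2 /14175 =-0.00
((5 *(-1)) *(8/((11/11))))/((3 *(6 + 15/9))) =-40/23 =-1.74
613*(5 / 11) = 3065 / 11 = 278.64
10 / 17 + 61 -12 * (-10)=3087 / 17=181.59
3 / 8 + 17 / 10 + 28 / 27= 3361 / 1080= 3.11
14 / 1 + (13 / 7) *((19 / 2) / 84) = 16711 / 1176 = 14.21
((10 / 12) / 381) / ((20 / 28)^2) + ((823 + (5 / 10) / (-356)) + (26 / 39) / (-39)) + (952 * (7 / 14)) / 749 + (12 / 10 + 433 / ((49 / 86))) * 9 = 2128356071893367 / 277344423720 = 7674.05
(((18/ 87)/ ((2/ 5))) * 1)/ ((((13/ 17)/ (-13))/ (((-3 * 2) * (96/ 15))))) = 9792/ 29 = 337.66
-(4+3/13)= -4.23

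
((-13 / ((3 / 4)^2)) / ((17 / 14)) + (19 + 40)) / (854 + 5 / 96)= 195680 / 4181439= 0.05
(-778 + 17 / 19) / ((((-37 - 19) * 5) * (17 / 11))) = 1.80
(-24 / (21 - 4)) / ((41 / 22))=-528 / 697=-0.76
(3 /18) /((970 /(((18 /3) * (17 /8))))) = 17 /7760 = 0.00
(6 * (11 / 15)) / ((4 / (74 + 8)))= 451 / 5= 90.20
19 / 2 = 9.50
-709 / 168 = -4.22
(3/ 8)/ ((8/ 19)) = 57/ 64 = 0.89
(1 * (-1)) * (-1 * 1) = 1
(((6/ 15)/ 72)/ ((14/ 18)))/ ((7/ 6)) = 3/ 490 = 0.01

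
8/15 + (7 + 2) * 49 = 6623/15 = 441.53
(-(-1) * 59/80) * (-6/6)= -59/80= -0.74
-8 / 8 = -1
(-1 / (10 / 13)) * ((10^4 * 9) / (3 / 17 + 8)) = -1989000 / 139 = -14309.35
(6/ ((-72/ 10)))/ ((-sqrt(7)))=5 *sqrt(7)/ 42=0.31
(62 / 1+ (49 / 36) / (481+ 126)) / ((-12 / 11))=-56.84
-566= -566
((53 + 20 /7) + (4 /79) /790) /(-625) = -12201169 /136521875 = -0.09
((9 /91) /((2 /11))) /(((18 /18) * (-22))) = -9 /364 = -0.02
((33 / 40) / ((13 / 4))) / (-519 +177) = -11 / 14820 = -0.00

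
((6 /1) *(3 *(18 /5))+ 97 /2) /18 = 1133 /180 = 6.29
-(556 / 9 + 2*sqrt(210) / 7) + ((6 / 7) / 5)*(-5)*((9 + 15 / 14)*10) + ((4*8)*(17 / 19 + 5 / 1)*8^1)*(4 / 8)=602.28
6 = 6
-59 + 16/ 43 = -58.63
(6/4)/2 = 0.75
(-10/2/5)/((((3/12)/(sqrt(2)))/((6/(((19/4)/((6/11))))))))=-576 *sqrt(2)/209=-3.90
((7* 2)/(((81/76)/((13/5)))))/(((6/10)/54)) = 27664/9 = 3073.78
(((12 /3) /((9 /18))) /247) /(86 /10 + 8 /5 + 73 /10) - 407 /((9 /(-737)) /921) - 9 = 30695795.34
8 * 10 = 80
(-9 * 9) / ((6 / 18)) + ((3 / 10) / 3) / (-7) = -17011 / 70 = -243.01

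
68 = 68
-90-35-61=-186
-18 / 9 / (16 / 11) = -11 / 8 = -1.38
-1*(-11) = 11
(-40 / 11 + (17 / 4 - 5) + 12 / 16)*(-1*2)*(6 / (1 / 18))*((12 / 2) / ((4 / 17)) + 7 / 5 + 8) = 301536 / 11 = 27412.36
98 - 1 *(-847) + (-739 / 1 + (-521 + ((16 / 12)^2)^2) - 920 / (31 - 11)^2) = -254453 / 810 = -314.14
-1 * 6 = -6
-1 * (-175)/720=35/144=0.24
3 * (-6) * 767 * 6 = -82836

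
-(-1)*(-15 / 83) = -15 / 83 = -0.18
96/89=1.08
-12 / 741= -4 / 247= -0.02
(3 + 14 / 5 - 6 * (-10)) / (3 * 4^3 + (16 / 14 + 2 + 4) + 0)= 2303 / 6970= 0.33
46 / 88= 23 / 44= 0.52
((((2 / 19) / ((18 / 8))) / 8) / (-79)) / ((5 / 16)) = -16 / 67545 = -0.00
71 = 71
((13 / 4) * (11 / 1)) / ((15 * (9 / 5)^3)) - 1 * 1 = -5173 / 8748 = -0.59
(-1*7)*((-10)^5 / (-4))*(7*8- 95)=6825000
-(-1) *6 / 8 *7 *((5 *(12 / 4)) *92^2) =666540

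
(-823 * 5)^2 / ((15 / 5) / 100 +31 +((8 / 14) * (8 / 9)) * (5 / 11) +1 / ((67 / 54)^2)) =5267718018832500 / 9926954131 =530647.97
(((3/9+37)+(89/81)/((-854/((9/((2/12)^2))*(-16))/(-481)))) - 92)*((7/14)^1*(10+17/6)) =-11494153/549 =-20936.53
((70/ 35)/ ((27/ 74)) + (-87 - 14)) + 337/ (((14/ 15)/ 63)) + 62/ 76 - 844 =11187913/ 513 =21808.80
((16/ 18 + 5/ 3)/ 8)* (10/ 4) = 0.80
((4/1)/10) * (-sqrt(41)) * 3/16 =-3 * sqrt(41)/40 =-0.48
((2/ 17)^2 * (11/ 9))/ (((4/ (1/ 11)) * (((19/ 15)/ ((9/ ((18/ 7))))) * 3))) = 35/ 98838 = 0.00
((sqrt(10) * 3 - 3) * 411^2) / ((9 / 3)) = -168921+168921 * sqrt(10) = 365254.10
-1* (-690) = 690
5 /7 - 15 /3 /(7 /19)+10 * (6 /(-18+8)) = -132 /7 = -18.86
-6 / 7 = -0.86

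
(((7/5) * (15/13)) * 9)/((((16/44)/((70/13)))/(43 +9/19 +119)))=224625555/6422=34977.51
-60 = -60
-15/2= -7.50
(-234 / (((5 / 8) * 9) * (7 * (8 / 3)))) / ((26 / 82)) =-246 / 35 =-7.03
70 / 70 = 1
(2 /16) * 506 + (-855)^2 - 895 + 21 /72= 17524645 /24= 730193.54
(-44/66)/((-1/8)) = 16/3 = 5.33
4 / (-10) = -2 / 5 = -0.40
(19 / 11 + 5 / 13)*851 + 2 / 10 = 1285153 / 715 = 1797.42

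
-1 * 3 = -3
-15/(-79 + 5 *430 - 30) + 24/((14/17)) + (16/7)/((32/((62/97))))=40440394/1385839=29.18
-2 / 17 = -0.12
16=16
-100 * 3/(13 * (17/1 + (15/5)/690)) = -69000/50843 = -1.36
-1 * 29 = -29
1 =1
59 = 59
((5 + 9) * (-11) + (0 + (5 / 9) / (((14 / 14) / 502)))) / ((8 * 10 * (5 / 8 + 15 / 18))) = 562 / 525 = 1.07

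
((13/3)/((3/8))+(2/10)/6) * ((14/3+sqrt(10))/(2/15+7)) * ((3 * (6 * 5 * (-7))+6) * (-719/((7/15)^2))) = 26203083.65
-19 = -19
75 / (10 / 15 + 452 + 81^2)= 225 / 21041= 0.01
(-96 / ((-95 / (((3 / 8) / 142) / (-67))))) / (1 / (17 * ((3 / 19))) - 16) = 918 / 360176255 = 0.00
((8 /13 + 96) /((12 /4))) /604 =314 /5889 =0.05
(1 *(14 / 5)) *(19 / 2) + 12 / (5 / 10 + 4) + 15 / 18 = 301 / 10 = 30.10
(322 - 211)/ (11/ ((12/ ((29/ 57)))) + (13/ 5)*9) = 379620/ 81623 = 4.65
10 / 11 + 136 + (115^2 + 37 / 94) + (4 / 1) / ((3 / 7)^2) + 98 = 125464241 / 9306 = 13482.08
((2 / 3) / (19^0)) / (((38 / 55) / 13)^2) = 511225 / 2166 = 236.02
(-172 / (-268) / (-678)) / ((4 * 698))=-43 / 126829392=-0.00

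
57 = 57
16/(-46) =-8/23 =-0.35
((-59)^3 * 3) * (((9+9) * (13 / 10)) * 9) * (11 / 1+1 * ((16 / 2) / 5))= -40873912443 / 25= -1634956497.72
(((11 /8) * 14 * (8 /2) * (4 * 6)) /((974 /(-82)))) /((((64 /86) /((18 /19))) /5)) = -990.29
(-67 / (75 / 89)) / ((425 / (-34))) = 11926 / 1875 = 6.36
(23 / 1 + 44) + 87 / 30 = 69.90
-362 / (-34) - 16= -91 / 17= -5.35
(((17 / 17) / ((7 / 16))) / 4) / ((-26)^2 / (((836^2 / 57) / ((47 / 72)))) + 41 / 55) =4414080 / 6036373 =0.73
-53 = -53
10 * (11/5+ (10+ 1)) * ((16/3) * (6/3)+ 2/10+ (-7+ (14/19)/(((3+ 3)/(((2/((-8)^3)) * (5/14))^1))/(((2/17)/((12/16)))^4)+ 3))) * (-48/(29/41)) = -4518953936711808/130466846185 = -34636.80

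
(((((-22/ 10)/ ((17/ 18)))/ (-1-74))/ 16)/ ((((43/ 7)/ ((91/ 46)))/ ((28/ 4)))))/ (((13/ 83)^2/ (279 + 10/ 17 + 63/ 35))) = 932522051769/ 18578365000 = 50.19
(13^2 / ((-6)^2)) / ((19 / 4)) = 169 / 171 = 0.99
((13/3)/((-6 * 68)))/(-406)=13/496944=0.00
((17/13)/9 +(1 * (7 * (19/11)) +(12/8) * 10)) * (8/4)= 70106/1287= 54.47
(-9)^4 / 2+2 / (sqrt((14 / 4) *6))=2 *sqrt(21) / 21+6561 / 2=3280.94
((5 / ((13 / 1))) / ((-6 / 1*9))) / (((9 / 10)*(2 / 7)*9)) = -175 / 56862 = -0.00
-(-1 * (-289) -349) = 60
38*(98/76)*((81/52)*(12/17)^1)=53.88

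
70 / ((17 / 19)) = 1330 / 17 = 78.24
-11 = -11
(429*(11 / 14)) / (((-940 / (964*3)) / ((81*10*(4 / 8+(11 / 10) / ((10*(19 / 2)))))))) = -67155187671 / 156275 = -429724.45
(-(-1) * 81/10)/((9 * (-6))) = -3/20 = -0.15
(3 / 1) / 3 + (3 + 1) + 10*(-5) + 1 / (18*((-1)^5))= -811 / 18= -45.06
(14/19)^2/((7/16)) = 448/361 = 1.24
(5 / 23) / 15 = 1 / 69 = 0.01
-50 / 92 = -25 / 46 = -0.54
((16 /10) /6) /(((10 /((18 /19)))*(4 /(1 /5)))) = 3 /2375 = 0.00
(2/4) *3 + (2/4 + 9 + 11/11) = 12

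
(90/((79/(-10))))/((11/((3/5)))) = -0.62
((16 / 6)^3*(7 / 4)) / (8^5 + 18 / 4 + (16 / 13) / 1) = 3328 / 3286737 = 0.00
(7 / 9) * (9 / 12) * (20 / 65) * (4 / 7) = 4 / 39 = 0.10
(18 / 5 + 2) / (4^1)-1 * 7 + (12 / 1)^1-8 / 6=5.07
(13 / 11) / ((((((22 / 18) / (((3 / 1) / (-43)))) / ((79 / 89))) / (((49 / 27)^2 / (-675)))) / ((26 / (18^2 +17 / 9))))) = 9158786 / 392900772825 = 0.00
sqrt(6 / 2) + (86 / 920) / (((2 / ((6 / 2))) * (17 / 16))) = 258 / 1955 + sqrt(3) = 1.86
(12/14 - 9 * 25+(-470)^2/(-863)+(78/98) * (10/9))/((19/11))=-668746067/2410359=-277.45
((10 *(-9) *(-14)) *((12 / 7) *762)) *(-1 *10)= -16459200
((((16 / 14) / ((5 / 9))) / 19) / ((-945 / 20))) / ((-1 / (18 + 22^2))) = 16064 / 13965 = 1.15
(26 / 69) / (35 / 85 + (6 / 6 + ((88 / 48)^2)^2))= 190944 / 6440023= 0.03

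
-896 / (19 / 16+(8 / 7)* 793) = -0.99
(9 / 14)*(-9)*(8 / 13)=-324 / 91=-3.56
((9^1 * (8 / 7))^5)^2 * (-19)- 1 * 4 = -71134218610995162052 / 282475249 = -251824607156.98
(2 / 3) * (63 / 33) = 14 / 11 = 1.27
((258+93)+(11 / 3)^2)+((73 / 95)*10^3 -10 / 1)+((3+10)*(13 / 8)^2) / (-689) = 651269021 / 580032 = 1122.82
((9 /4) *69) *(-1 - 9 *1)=-3105 /2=-1552.50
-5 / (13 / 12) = -60 / 13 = -4.62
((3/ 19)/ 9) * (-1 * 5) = -5/ 57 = -0.09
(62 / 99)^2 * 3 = 3844 / 3267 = 1.18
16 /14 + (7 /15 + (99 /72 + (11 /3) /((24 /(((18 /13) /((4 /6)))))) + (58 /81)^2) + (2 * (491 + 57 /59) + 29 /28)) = 696617207899 /704520180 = 988.78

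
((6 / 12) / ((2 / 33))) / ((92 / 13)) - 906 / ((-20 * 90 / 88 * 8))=184987 / 27600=6.70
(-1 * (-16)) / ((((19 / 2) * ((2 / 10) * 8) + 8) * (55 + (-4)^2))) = 20 / 2059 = 0.01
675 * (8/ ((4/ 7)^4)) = 1620675/ 32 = 50646.09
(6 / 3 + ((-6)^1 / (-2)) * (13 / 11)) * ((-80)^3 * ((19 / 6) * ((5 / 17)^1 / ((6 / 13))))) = -9642880000 / 1683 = -5729578.13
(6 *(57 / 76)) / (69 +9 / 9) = 9 / 140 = 0.06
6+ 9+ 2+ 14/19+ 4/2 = 375/19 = 19.74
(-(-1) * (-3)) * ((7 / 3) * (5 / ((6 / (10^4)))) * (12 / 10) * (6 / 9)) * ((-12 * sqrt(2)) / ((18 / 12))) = 1120000 * sqrt(2) / 3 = 527973.06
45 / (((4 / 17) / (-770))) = -294525 / 2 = -147262.50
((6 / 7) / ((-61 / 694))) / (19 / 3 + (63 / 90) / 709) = -88568280 / 57530137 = -1.54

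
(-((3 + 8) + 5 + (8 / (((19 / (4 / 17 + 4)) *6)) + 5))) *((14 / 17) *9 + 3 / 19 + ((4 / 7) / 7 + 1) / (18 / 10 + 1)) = -12126748335 / 71569694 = -169.44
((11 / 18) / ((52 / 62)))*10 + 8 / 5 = 10397 / 1170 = 8.89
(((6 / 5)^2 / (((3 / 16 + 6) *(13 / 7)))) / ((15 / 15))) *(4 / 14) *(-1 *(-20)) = 512 / 715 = 0.72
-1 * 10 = -10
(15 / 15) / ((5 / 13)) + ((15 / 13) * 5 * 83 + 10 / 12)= 188089 / 390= 482.28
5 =5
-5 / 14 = -0.36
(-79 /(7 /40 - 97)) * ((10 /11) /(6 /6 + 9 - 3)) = 31600 /298221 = 0.11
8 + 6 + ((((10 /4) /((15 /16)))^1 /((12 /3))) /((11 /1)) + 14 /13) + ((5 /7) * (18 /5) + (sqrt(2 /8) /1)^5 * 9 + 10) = 2689747 /96096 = 27.99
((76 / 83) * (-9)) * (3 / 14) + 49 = 47.23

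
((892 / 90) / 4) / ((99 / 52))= 5798 / 4455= 1.30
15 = 15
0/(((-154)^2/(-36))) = 0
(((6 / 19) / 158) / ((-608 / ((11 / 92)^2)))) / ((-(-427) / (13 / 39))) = -121 / 3298282125824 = -0.00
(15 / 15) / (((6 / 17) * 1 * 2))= 17 / 12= 1.42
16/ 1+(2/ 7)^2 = 16.08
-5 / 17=-0.29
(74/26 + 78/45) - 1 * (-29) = 6548/195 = 33.58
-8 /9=-0.89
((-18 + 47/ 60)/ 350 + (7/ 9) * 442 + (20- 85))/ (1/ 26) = 228278713/ 31500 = 7246.94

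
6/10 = 3/5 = 0.60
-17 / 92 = -0.18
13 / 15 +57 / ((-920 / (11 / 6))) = 4157 / 5520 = 0.75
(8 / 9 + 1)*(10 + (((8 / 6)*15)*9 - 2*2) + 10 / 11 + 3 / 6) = 70091 / 198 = 353.99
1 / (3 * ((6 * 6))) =1 / 108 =0.01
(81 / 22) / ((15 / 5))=27 / 22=1.23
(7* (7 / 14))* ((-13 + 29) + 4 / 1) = 70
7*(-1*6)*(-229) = 9618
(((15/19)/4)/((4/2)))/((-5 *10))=-3/1520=-0.00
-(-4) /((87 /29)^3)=4 /27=0.15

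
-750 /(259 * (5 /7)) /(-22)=75 /407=0.18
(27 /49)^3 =19683 /117649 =0.17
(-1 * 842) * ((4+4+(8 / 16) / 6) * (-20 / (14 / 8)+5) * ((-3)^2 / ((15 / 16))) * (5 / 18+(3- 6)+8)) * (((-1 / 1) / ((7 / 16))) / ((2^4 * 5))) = -3103612 / 49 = -63339.02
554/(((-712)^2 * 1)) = 277/253472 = 0.00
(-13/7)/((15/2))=-26/105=-0.25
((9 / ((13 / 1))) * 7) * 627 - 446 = 33703 / 13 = 2592.54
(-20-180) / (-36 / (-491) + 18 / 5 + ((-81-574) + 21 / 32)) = 15712000 / 51116669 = 0.31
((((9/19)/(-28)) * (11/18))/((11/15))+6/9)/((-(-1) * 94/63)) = 6249/14288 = 0.44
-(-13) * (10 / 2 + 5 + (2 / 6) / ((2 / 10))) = 455 / 3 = 151.67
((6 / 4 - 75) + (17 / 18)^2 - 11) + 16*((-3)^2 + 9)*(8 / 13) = 394339 / 4212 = 93.62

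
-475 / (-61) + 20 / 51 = 25445 / 3111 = 8.18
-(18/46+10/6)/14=-71/483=-0.15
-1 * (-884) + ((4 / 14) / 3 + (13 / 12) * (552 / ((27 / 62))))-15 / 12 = 1705559 / 756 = 2256.03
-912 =-912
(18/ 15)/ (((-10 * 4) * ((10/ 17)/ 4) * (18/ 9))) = -51/ 500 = -0.10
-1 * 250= -250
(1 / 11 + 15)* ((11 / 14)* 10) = 118.57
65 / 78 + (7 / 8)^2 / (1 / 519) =398.19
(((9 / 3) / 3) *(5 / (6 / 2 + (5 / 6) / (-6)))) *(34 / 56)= 765 / 721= 1.06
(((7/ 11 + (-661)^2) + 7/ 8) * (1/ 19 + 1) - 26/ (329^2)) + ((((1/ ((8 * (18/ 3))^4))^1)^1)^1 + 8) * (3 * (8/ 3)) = 6904850665875505313/ 15011118194688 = 459982.43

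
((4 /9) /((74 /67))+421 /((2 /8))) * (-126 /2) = -3926342 /37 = -106117.35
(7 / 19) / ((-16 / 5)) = -35 / 304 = -0.12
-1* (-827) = 827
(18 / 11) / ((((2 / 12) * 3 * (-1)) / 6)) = -216 / 11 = -19.64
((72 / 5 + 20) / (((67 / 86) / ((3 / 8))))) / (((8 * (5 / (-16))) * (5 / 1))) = -11094 / 8375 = -1.32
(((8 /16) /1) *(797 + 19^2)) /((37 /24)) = 13896 /37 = 375.57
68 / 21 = 3.24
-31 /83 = -0.37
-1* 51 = -51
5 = 5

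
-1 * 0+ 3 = 3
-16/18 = -8/9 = -0.89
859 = 859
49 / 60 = 0.82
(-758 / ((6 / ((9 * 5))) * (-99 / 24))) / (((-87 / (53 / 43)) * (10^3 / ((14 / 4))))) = -140609 / 2057550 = -0.07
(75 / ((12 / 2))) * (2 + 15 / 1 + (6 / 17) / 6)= 3625 / 17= 213.24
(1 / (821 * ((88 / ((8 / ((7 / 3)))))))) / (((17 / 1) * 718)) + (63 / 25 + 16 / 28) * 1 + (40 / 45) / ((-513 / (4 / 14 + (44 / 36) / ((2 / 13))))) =2466612012171053 / 801585108705150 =3.08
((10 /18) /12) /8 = 5 /864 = 0.01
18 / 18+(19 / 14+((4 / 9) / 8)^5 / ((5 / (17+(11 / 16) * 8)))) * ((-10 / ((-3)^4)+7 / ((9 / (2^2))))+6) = 56109763 / 4251528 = 13.20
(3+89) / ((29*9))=92 / 261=0.35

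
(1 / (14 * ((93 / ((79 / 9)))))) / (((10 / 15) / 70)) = 395 / 558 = 0.71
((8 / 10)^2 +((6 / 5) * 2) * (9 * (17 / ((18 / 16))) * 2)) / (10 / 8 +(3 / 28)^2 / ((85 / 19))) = 217726208 / 417355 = 521.68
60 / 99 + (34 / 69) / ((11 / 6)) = 0.87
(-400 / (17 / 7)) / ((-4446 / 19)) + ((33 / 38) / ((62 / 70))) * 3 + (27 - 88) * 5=-706086725 / 2343042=-301.35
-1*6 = -6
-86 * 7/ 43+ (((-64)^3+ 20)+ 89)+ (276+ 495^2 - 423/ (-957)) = -5342471/ 319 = -16747.56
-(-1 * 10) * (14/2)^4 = 24010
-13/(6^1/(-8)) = 52/3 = 17.33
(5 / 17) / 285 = 1 / 969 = 0.00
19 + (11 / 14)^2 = 3845 / 196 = 19.62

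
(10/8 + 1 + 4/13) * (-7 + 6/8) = -3325/208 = -15.99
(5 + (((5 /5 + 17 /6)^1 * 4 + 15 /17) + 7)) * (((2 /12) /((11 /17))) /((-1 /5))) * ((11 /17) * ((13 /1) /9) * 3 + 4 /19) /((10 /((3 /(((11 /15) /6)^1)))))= -21016595 /78166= -268.87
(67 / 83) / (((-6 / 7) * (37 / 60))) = -4690 / 3071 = -1.53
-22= -22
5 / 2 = 2.50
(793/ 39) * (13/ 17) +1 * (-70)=-2777/ 51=-54.45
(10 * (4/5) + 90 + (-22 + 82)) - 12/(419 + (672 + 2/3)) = 517414/3275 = 157.99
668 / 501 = 4 / 3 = 1.33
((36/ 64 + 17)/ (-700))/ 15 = -0.00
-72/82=-36/41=-0.88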